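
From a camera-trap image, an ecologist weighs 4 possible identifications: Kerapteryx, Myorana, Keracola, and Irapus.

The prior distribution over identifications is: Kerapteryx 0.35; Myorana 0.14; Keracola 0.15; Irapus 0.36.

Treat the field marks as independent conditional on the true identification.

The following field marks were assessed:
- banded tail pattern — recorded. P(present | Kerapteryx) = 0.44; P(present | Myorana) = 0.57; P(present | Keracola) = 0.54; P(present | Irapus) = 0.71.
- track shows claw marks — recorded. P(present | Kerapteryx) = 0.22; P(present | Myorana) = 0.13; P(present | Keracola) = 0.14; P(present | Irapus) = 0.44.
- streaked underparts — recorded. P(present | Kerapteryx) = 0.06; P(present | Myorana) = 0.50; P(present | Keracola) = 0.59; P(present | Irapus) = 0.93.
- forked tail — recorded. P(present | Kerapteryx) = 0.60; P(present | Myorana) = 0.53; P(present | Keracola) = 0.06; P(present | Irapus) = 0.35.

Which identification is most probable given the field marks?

Irapus

By Bayes' rule with conditional independence, the unnormalized weight for each hypothesis is prior × ∏ likelihoods:
  Kerapteryx: 0.35 × 0.44 × 0.22 × 0.06 × 0.60 = 0.0012197
  Myorana: 0.14 × 0.57 × 0.13 × 0.50 × 0.53 = 0.0027491
  Keracola: 0.15 × 0.54 × 0.14 × 0.59 × 0.06 = 0.00040144
  Irapus: 0.36 × 0.71 × 0.44 × 0.93 × 0.35 = 0.036607
Marginal likelihood of the evidence = 0.040977.
P(Kerapteryx | evidence) ≈ 0.0012197 / 0.040977 ≈ 0.030
P(Myorana | evidence) ≈ 0.0027491 / 0.040977 ≈ 0.067
P(Keracola | evidence) ≈ 0.00040144 / 0.040977 ≈ 0.010
P(Irapus | evidence) ≈ 0.036607 / 0.040977 ≈ 0.893
The largest is 0.893, so Irapus is most probable.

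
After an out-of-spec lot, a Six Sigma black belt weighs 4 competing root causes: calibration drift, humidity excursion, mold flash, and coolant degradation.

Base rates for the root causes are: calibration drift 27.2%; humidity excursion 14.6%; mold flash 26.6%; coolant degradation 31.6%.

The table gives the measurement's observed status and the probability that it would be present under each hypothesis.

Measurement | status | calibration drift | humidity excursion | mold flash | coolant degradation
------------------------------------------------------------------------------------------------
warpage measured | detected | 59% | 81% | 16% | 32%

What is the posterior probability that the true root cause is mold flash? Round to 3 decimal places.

By Bayes' rule, the unnormalized weight for each hypothesis is prior × likelihood:
  calibration drift: 0.272 × 0.59 = 0.16048
  humidity excursion: 0.146 × 0.81 = 0.11826
  mold flash: 0.266 × 0.16 = 0.04256
  coolant degradation: 0.316 × 0.32 = 0.10112
Marginal likelihood of the evidence = 0.42242.
P(mold flash | evidence) = 0.04256 / 0.42242 ≈ 0.101.

0.101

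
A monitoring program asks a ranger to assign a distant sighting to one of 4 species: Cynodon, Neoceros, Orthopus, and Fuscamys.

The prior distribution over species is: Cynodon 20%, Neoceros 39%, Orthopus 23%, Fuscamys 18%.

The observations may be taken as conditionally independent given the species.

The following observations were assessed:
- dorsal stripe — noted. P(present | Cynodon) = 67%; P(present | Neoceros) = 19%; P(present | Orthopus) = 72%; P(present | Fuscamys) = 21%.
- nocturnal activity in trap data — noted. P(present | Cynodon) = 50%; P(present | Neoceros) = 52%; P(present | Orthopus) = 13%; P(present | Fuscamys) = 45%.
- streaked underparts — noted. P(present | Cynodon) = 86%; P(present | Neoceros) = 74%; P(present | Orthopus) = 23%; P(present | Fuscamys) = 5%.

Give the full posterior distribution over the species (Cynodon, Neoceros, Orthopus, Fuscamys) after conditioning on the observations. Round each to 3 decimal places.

0.627, 0.310, 0.054, 0.009

By Bayes' rule with conditional independence, the unnormalized weight for each hypothesis is prior × ∏ likelihoods:
  Cynodon: 0.20 × 0.67 × 0.50 × 0.86 = 0.05762
  Neoceros: 0.39 × 0.19 × 0.52 × 0.74 = 0.028514
  Orthopus: 0.23 × 0.72 × 0.13 × 0.23 = 0.0049514
  Fuscamys: 0.18 × 0.21 × 0.45 × 0.05 = 0.0008505
Normalizing constant Z = 0.05762 + 0.028514 + 0.0049514 + 0.0008505 = 0.091936.
P(Cynodon | evidence) = 0.05762 / 0.091936 ≈ 0.627
P(Neoceros | evidence) = 0.028514 / 0.091936 ≈ 0.310
P(Orthopus | evidence) = 0.0049514 / 0.091936 ≈ 0.054
P(Fuscamys | evidence) = 0.0008505 / 0.091936 ≈ 0.009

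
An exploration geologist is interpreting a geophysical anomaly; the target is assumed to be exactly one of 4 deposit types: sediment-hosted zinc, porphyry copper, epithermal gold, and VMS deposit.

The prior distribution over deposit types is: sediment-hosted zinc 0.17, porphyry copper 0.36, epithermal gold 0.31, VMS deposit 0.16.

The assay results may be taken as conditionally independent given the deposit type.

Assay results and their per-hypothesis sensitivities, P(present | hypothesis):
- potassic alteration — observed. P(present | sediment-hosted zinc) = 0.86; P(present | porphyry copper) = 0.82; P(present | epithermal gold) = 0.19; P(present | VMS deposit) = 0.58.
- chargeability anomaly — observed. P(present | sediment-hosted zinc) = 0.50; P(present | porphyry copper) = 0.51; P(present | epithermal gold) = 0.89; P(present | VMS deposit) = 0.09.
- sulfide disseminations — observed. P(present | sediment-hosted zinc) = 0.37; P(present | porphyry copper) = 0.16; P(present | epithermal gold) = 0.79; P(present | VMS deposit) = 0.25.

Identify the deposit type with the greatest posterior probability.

By Bayes' rule with conditional independence, the unnormalized weight for each hypothesis is prior × ∏ likelihoods:
  sediment-hosted zinc: 0.17 × 0.86 × 0.50 × 0.37 = 0.027047
  porphyry copper: 0.36 × 0.82 × 0.51 × 0.16 = 0.024088
  epithermal gold: 0.31 × 0.19 × 0.89 × 0.79 = 0.041413
  VMS deposit: 0.16 × 0.58 × 0.09 × 0.25 = 0.002088
The unnormalized weights sum to 0.094636.
P(sediment-hosted zinc | evidence) ≈ 0.027047 / 0.094636 ≈ 0.286
P(porphyry copper | evidence) ≈ 0.024088 / 0.094636 ≈ 0.255
P(epithermal gold | evidence) ≈ 0.041413 / 0.094636 ≈ 0.438
P(VMS deposit | evidence) ≈ 0.002088 / 0.094636 ≈ 0.022
The largest is 0.438, so epithermal gold is most probable.

epithermal gold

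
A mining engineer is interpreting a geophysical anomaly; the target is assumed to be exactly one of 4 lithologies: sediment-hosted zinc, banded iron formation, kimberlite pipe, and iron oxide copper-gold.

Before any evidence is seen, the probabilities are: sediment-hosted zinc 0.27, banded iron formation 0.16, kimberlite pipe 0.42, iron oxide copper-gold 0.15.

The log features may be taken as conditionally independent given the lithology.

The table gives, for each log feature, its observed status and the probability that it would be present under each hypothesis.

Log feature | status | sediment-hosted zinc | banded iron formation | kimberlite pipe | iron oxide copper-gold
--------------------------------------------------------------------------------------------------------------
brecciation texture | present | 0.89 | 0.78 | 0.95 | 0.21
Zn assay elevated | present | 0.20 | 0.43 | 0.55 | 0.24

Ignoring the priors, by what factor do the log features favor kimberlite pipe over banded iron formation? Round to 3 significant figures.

1.56

The Bayes factor is the ratio of the joint likelihoods of the log feature pattern under the two hypotheses.
  kimberlite pipe: 0.95 × 0.55 = 0.5225
  banded iron formation: 0.78 × 0.43 = 0.3354
Bayes factor = 0.5225 / 0.3354 ≈ 1.56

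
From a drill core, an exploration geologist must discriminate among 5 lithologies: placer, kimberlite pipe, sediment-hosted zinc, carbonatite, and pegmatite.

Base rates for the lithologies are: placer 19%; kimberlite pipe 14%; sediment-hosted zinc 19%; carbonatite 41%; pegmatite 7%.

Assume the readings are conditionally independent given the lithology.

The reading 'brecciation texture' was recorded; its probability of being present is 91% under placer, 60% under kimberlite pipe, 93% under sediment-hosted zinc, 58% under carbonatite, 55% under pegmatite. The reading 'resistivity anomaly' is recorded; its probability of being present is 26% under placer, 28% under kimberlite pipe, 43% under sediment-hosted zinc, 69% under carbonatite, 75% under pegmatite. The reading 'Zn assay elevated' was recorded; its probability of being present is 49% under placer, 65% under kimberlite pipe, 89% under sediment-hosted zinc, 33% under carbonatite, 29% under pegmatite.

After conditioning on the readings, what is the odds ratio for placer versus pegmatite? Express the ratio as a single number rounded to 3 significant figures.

2.63

Posterior odds equal prior odds times the likelihood ratio; only the two competing hypotheses matter.
  placer: 0.19 × 0.91 × 0.26 × 0.49 = 0.022027
  pegmatite: 0.07 × 0.55 × 0.75 × 0.29 = 0.0083738
Odds(placer : pegmatite) = 0.022027 / 0.0083738 ≈ 2.63.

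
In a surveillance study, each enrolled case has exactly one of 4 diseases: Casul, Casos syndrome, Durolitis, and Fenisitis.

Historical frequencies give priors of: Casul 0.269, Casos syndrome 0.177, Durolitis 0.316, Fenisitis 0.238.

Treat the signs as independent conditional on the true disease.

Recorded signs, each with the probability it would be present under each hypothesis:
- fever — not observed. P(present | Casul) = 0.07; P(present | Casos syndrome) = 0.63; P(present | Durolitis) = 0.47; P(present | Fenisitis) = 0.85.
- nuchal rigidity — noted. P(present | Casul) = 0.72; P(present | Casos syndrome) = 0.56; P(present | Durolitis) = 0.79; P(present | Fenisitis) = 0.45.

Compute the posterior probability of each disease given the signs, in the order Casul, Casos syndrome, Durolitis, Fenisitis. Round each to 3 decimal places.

0.493, 0.100, 0.362, 0.044

By Bayes' rule with conditional independence, the unnormalized weight for each hypothesis is prior × ∏ likelihoods (using 1 − P(present | H) for each absent sign):
  Casul: 0.269 × (1 − 0.07) × 0.72 = 0.18012
  Casos syndrome: 0.177 × (1 − 0.63) × 0.56 = 0.036674
  Durolitis: 0.316 × (1 − 0.47) × 0.79 = 0.13231
  Fenisitis: 0.238 × (1 − 0.85) × 0.45 = 0.016065
Normalizing constant Z = 0.18012 + 0.036674 + 0.13231 + 0.016065 = 0.36517.
P(Casul | evidence) = 0.18012 / 0.36517 ≈ 0.493
P(Casos syndrome | evidence) = 0.036674 / 0.36517 ≈ 0.100
P(Durolitis | evidence) = 0.13231 / 0.36517 ≈ 0.362
P(Fenisitis | evidence) = 0.016065 / 0.36517 ≈ 0.044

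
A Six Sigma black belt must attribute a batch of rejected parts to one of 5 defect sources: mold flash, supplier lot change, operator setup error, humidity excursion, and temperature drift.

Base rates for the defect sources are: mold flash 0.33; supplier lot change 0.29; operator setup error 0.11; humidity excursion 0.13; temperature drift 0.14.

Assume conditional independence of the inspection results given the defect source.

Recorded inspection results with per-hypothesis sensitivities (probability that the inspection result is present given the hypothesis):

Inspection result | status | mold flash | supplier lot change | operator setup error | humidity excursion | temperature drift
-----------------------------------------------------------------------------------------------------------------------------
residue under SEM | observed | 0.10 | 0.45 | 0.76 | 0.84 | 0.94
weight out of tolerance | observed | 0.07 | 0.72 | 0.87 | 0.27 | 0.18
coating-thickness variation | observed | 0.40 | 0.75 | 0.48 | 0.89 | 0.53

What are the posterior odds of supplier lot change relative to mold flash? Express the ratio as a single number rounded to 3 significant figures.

76.3

Unnormalized posterior weight (prior times the inspection result likelihoods) for each of the two hypotheses:
  supplier lot change: 0.29 × 0.45 × 0.72 × 0.75 = 0.07047
  mold flash: 0.33 × 0.10 × 0.07 × 0.40 = 0.000924
Posterior odds = 0.07047 / 0.000924 ≈ 76.3.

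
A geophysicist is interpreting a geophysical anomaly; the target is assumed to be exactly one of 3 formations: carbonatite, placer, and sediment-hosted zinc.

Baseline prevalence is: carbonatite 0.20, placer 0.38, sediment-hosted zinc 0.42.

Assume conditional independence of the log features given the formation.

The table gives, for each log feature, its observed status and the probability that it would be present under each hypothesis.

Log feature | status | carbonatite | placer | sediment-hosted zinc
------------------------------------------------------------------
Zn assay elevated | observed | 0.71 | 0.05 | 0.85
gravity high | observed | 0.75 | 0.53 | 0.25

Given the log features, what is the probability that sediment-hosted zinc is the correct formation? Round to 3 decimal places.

Multiply each prior by the joint likelihood of the log feature pattern:
  carbonatite: 0.20 × 0.71 × 0.75 = 0.1065
  placer: 0.38 × 0.05 × 0.53 = 0.01007
  sediment-hosted zinc: 0.42 × 0.85 × 0.25 = 0.08925
Normalizing constant Z = 0.1065 + 0.01007 + 0.08925 = 0.20582.
P(sediment-hosted zinc | evidence) = 0.08925 / 0.20582 ≈ 0.434.

0.434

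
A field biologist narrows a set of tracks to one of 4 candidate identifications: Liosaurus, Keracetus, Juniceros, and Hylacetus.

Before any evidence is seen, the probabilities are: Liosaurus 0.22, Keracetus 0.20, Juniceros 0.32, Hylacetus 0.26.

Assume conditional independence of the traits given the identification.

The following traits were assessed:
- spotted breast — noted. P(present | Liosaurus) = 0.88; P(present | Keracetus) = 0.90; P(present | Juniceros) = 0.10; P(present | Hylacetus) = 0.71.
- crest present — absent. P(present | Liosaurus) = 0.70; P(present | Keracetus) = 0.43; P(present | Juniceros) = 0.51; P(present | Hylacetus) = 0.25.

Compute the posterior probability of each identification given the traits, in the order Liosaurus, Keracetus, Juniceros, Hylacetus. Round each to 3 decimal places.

For each hypothesis, the unnormalized posterior weight is prior × product of the trait likelihoods (using 1 − P(present | H) for each absent trait):
  Liosaurus: 0.22 × 0.88 × (1 − 0.70) = 0.05808
  Keracetus: 0.20 × 0.90 × (1 − 0.43) = 0.1026
  Juniceros: 0.32 × 0.10 × (1 − 0.51) = 0.01568
  Hylacetus: 0.26 × 0.71 × (1 − 0.25) = 0.13845
The unnormalized weights sum to 0.31481.
P(Liosaurus | evidence) = 0.05808 / 0.31481 ≈ 0.184
P(Keracetus | evidence) = 0.1026 / 0.31481 ≈ 0.326
P(Juniceros | evidence) = 0.01568 / 0.31481 ≈ 0.050
P(Hylacetus | evidence) = 0.13845 / 0.31481 ≈ 0.440

0.184, 0.326, 0.050, 0.440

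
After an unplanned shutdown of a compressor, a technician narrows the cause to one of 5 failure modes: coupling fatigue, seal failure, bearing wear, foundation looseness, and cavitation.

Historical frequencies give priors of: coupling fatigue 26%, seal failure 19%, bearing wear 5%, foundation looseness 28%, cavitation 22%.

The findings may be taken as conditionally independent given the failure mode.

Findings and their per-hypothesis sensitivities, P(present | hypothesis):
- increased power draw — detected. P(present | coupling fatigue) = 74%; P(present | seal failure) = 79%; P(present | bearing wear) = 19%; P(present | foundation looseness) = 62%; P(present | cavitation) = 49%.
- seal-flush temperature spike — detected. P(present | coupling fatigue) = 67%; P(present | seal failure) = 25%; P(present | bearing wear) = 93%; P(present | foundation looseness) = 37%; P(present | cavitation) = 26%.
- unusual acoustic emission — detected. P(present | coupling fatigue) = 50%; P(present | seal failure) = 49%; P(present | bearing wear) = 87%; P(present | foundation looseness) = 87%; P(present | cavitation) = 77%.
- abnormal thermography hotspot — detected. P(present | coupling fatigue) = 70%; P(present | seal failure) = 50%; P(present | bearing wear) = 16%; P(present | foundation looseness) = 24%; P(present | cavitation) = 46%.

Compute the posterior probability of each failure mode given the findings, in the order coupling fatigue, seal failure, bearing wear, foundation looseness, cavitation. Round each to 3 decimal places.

For each hypothesis, the unnormalized posterior weight is prior × product of the finding likelihoods:
  coupling fatigue: 0.26 × 0.74 × 0.67 × 0.50 × 0.70 = 0.045118
  seal failure: 0.19 × 0.79 × 0.25 × 0.49 × 0.50 = 0.0091936
  bearing wear: 0.05 × 0.19 × 0.93 × 0.87 × 0.16 = 0.0012298
  foundation looseness: 0.28 × 0.62 × 0.37 × 0.87 × 0.24 = 0.013412
  cavitation: 0.22 × 0.49 × 0.26 × 0.77 × 0.46 = 0.0099275
The unnormalized weights sum to 0.07888.
P(coupling fatigue | evidence) = 0.045118 / 0.07888 ≈ 0.572
P(seal failure | evidence) = 0.0091936 / 0.07888 ≈ 0.117
P(bearing wear | evidence) = 0.0012298 / 0.07888 ≈ 0.016
P(foundation looseness | evidence) = 0.013412 / 0.07888 ≈ 0.170
P(cavitation | evidence) = 0.0099275 / 0.07888 ≈ 0.126

0.572, 0.117, 0.016, 0.170, 0.126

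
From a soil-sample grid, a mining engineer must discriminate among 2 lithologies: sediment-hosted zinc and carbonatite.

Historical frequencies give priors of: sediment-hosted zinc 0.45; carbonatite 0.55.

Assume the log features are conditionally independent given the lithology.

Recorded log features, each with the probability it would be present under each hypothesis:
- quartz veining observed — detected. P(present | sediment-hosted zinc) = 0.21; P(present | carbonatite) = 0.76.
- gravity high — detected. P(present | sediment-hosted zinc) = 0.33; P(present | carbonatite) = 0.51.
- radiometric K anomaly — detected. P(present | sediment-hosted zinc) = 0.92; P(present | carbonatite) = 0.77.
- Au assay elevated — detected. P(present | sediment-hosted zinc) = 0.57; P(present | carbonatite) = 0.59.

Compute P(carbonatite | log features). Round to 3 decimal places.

Multiply each prior by the joint likelihood of the log feature pattern:
  sediment-hosted zinc: 0.45 × 0.21 × 0.33 × 0.92 × 0.57 = 0.016353
  carbonatite: 0.55 × 0.76 × 0.51 × 0.77 × 0.59 = 0.096848
Marginal likelihood of the evidence = 0.1132.
P(carbonatite | evidence) = 0.096848 / 0.1132 ≈ 0.856.

0.856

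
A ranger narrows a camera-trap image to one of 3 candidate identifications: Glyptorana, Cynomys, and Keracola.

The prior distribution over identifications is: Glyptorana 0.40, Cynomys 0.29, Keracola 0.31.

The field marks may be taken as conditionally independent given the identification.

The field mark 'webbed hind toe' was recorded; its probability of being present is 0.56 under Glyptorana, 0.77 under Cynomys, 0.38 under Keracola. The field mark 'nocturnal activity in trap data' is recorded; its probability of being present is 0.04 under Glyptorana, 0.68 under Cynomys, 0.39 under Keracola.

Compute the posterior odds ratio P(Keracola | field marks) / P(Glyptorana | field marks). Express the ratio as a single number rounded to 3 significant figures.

5.13

Posterior odds equal prior odds times the likelihood ratio; only the two competing hypotheses matter.
  Keracola: 0.31 × 0.38 × 0.39 = 0.045942
  Glyptorana: 0.40 × 0.56 × 0.04 = 0.00896
Odds(Keracola : Glyptorana) = 0.045942 / 0.00896 ≈ 5.13.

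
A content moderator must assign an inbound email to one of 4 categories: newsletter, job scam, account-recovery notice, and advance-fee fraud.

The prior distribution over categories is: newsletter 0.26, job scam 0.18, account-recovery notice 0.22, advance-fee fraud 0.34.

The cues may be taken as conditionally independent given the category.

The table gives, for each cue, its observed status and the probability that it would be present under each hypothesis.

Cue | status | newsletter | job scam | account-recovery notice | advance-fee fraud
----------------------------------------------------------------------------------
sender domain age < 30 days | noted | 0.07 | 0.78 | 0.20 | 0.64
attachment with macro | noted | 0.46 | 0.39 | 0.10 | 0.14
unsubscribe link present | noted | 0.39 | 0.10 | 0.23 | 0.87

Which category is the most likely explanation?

By Bayes' rule with conditional independence, the unnormalized weight for each hypothesis is prior × ∏ likelihoods:
  newsletter: 0.26 × 0.07 × 0.46 × 0.39 = 0.0032651
  job scam: 0.18 × 0.78 × 0.39 × 0.10 = 0.0054756
  account-recovery notice: 0.22 × 0.20 × 0.10 × 0.23 = 0.001012
  advance-fee fraud: 0.34 × 0.64 × 0.14 × 0.87 = 0.026504
Marginal likelihood of the evidence = 0.036256.
P(newsletter | evidence) ≈ 0.0032651 / 0.036256 ≈ 0.090
P(job scam | evidence) ≈ 0.0054756 / 0.036256 ≈ 0.151
P(account-recovery notice | evidence) ≈ 0.001012 / 0.036256 ≈ 0.028
P(advance-fee fraud | evidence) ≈ 0.026504 / 0.036256 ≈ 0.731
The largest is 0.731, so advance-fee fraud is most probable.

advance-fee fraud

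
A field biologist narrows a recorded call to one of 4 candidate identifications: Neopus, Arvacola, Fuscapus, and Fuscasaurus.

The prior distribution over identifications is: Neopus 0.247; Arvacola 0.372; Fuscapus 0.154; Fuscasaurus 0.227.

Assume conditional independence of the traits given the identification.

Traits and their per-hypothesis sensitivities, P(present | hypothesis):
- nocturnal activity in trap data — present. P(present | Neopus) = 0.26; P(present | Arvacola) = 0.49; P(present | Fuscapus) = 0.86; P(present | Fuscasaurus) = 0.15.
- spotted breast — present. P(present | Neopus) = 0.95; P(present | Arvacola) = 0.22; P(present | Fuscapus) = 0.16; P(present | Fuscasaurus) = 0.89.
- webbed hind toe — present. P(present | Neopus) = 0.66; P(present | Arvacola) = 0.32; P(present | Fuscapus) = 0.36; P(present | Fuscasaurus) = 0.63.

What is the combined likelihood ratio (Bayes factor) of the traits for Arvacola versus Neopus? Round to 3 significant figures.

The Bayes factor is the ratio of the joint likelihoods of the trait pattern under the two hypotheses.
  Arvacola: 0.49 × 0.22 × 0.32 = 0.034496
  Neopus: 0.26 × 0.95 × 0.66 = 0.16302
Bayes factor = 0.034496 / 0.16302 ≈ 0.212

0.212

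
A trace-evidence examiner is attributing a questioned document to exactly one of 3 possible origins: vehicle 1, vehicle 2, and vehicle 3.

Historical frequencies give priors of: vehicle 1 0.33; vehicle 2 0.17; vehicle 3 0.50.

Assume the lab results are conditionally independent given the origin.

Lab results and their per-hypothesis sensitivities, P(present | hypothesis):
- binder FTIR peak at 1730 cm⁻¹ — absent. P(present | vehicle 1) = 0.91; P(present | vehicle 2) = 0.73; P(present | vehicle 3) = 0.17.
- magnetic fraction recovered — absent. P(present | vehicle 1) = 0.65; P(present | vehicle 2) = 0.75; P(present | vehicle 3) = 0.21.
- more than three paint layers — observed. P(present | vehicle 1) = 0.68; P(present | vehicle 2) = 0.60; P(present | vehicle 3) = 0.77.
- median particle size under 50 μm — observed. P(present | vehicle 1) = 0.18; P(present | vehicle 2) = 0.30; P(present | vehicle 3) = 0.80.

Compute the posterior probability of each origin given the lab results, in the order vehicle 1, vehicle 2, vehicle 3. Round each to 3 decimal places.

By Bayes' rule with conditional independence, the unnormalized weight for each hypothesis is prior × ∏ likelihoods (using 1 − P(present | H) for each absent lab result):
  vehicle 1: 0.33 × (1 − 0.91) × (1 − 0.65) × 0.68 × 0.18 = 0.0012723
  vehicle 2: 0.17 × (1 − 0.73) × (1 − 0.75) × 0.60 × 0.30 = 0.0020655
  vehicle 3: 0.50 × (1 − 0.17) × (1 − 0.21) × 0.77 × 0.80 = 0.20196
The unnormalized weights sum to 0.20529.
P(vehicle 1 | evidence) = 0.0012723 / 0.20529 ≈ 0.006
P(vehicle 2 | evidence) = 0.0020655 / 0.20529 ≈ 0.010
P(vehicle 3 | evidence) = 0.20196 / 0.20529 ≈ 0.984

0.006, 0.010, 0.984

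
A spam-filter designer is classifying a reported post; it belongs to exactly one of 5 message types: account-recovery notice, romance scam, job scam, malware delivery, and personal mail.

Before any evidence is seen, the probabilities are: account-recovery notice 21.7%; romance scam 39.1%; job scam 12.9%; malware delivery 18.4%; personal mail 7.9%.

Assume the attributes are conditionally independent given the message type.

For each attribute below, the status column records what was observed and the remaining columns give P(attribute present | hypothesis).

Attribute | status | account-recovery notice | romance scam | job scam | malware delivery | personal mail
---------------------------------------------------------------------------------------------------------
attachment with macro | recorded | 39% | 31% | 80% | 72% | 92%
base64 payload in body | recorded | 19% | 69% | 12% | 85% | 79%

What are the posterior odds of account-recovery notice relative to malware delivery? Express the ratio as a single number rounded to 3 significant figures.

The normalizing constant cancels in an odds ratio, so compute prior × likelihood for the two hypotheses only:
  account-recovery notice: 0.217 × 0.39 × 0.19 = 0.01608
  malware delivery: 0.184 × 0.72 × 0.85 = 0.11261
Posterior odds = 0.01608 / 0.11261 ≈ 0.143.

0.143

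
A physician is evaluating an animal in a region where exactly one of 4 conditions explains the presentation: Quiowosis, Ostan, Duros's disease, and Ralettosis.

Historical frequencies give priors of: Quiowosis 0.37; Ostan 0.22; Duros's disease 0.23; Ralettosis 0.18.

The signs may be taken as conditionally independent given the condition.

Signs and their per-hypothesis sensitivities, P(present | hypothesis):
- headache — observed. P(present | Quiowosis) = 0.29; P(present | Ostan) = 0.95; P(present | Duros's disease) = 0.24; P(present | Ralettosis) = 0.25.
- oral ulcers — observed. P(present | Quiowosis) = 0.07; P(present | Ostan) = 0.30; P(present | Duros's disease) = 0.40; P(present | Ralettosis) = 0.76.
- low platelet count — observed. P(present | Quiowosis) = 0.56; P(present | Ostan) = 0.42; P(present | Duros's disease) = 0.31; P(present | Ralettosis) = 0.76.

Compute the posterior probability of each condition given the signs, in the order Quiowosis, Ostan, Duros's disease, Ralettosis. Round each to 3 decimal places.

By Bayes' rule with conditional independence, the unnormalized weight for each hypothesis is prior × ∏ likelihoods:
  Quiowosis: 0.37 × 0.29 × 0.07 × 0.56 = 0.0042062
  Ostan: 0.22 × 0.95 × 0.30 × 0.42 = 0.026334
  Duros's disease: 0.23 × 0.24 × 0.40 × 0.31 = 0.0068448
  Ralettosis: 0.18 × 0.25 × 0.76 × 0.76 = 0.025992
The unnormalized weights sum to 0.063377.
P(Quiowosis | evidence) = 0.0042062 / 0.063377 ≈ 0.066
P(Ostan | evidence) = 0.026334 / 0.063377 ≈ 0.416
P(Duros's disease | evidence) = 0.0068448 / 0.063377 ≈ 0.108
P(Ralettosis | evidence) = 0.025992 / 0.063377 ≈ 0.410

0.066, 0.416, 0.108, 0.410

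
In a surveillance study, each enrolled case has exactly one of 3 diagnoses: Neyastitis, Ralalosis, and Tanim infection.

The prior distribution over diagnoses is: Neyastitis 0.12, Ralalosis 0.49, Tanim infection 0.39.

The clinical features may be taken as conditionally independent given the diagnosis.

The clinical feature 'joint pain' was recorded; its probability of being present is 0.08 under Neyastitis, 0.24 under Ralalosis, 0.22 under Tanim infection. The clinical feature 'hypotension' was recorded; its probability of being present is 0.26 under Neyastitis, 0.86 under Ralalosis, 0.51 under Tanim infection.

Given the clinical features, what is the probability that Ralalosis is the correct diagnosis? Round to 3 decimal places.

0.686

By Bayes' rule with conditional independence, the unnormalized weight for each hypothesis is prior × ∏ likelihoods:
  Neyastitis: 0.12 × 0.08 × 0.26 = 0.002496
  Ralalosis: 0.49 × 0.24 × 0.86 = 0.10114
  Tanim infection: 0.39 × 0.22 × 0.51 = 0.043758
Normalizing constant Z = 0.002496 + 0.10114 + 0.043758 = 0.14739.
P(Ralalosis | evidence) = 0.10114 / 0.14739 ≈ 0.686.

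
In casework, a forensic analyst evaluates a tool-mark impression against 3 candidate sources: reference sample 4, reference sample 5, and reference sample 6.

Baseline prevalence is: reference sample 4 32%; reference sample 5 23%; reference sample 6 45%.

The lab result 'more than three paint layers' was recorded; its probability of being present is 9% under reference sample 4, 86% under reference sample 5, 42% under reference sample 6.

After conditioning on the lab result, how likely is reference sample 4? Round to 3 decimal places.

By Bayes' rule, the unnormalized weight for each hypothesis is prior × likelihood:
  reference sample 4: 0.32 × 0.09 = 0.0288
  reference sample 5: 0.23 × 0.86 = 0.1978
  reference sample 6: 0.45 × 0.42 = 0.189
Normalizing constant Z = 0.0288 + 0.1978 + 0.189 = 0.4156.
P(reference sample 4 | evidence) = 0.0288 / 0.4156 ≈ 0.069.

0.069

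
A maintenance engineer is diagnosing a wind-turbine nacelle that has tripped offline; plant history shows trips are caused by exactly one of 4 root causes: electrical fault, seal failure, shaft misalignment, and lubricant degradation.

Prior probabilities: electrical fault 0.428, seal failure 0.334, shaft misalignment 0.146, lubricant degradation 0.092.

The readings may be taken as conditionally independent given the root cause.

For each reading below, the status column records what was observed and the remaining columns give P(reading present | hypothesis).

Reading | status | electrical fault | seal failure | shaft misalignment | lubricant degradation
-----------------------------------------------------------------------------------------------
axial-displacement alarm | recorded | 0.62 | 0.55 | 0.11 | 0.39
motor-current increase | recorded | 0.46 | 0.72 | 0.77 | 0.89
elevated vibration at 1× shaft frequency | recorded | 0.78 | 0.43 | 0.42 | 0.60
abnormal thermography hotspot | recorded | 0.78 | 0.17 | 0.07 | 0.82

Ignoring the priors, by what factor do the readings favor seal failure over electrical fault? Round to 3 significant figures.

Take the product of per-reading likelihoods under each hypothesis, then divide.
  seal failure: 0.55 × 0.72 × 0.43 × 0.17 = 0.028948
  electrical fault: 0.62 × 0.46 × 0.78 × 0.78 = 0.17352
Bayes factor = 0.028948 / 0.17352 ≈ 0.167

0.167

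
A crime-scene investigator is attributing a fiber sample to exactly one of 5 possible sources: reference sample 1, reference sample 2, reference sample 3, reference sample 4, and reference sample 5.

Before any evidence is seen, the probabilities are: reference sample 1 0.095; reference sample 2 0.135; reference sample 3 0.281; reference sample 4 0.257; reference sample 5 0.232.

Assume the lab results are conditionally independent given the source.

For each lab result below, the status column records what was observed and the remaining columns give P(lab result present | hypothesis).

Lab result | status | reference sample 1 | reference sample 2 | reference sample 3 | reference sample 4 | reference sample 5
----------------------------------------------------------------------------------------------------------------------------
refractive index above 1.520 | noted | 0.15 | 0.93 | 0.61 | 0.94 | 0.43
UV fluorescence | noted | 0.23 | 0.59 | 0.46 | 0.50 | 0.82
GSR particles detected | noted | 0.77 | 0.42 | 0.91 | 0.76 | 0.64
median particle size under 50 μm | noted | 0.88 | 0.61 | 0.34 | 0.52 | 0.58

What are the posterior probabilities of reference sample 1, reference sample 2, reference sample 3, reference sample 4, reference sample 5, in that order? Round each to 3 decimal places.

By Bayes' rule with conditional independence, the unnormalized weight for each hypothesis is prior × ∏ likelihoods:
  reference sample 1: 0.095 × 0.15 × 0.23 × 0.77 × 0.88 = 0.0022208
  reference sample 2: 0.135 × 0.93 × 0.59 × 0.42 × 0.61 = 0.018978
  reference sample 3: 0.281 × 0.61 × 0.46 × 0.91 × 0.34 = 0.024396
  reference sample 4: 0.257 × 0.94 × 0.50 × 0.76 × 0.52 = 0.047736
  reference sample 5: 0.232 × 0.43 × 0.82 × 0.64 × 0.58 = 0.030365
The unnormalized weights sum to 0.1237.
P(reference sample 1 | evidence) = 0.0022208 / 0.1237 ≈ 0.018
P(reference sample 2 | evidence) = 0.018978 / 0.1237 ≈ 0.153
P(reference sample 3 | evidence) = 0.024396 / 0.1237 ≈ 0.197
P(reference sample 4 | evidence) = 0.047736 / 0.1237 ≈ 0.386
P(reference sample 5 | evidence) = 0.030365 / 0.1237 ≈ 0.245

0.018, 0.153, 0.197, 0.386, 0.245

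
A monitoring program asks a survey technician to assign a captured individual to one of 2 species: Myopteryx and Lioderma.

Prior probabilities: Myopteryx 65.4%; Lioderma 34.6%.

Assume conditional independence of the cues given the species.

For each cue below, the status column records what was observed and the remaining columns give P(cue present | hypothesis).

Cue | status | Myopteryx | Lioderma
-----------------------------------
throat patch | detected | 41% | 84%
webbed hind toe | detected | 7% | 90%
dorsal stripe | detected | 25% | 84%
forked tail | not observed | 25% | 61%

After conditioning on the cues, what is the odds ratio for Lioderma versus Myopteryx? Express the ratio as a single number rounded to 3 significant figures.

The normalizing constant cancels in an odds ratio, so compute prior × likelihood for the two hypotheses only (using 1 − P(present | H) for each absent cue):
  Lioderma: 0.346 × 0.84 × 0.90 × 0.84 × (1 − 0.61) = 0.085692
  Myopteryx: 0.654 × 0.41 × 0.07 × 0.25 × (1 − 0.25) = 0.0035193
Odds(Lioderma : Myopteryx) = 0.085692 / 0.0035193 ≈ 24.3.

24.3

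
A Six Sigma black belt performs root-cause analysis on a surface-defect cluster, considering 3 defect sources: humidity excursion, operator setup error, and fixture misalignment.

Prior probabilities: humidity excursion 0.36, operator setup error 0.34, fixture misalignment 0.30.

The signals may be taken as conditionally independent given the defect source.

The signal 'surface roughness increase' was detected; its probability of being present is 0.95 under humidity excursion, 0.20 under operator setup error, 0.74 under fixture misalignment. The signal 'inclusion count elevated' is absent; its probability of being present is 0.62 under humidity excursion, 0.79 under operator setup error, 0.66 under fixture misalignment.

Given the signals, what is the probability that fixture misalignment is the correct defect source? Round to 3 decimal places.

0.344

By Bayes' rule with conditional independence, the unnormalized weight for each hypothesis is prior × ∏ likelihoods (using 1 − P(present | H) for each absent signal):
  humidity excursion: 0.36 × 0.95 × (1 − 0.62) = 0.12996
  operator setup error: 0.34 × 0.20 × (1 − 0.79) = 0.01428
  fixture misalignment: 0.30 × 0.74 × (1 − 0.66) = 0.07548
Normalizing constant Z = 0.12996 + 0.01428 + 0.07548 = 0.21972.
P(fixture misalignment | evidence) = 0.07548 / 0.21972 ≈ 0.344.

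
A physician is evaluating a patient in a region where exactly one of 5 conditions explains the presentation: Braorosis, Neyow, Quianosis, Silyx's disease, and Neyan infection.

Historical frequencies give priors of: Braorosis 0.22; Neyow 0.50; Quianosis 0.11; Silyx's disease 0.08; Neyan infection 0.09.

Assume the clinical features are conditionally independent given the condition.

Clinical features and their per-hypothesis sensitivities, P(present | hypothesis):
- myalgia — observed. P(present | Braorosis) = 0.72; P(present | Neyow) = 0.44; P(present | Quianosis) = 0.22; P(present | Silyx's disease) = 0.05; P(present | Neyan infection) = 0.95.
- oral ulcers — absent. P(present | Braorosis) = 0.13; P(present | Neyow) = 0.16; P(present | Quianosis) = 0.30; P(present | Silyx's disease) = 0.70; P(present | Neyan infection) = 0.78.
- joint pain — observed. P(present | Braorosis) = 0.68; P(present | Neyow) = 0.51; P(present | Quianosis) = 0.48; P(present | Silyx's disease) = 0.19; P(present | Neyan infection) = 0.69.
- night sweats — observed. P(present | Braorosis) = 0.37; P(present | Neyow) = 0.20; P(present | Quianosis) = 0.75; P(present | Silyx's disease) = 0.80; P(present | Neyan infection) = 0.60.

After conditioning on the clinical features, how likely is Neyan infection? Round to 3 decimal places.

For each hypothesis, the unnormalized posterior weight is prior × product of the clinical feature likelihoods (using 1 − P(present | H) for each absent clinical feature):
  Braorosis: 0.22 × 0.72 × (1 − 0.13) × 0.68 × 0.37 = 0.034672
  Neyow: 0.50 × 0.44 × (1 − 0.16) × 0.51 × 0.20 = 0.01885
  Quianosis: 0.11 × 0.22 × (1 − 0.30) × 0.48 × 0.75 = 0.0060984
  Silyx's disease: 0.08 × 0.05 × (1 − 0.70) × 0.19 × 0.80 = 0.0001824
  Neyan infection: 0.09 × 0.95 × (1 − 0.78) × 0.69 × 0.60 = 0.0077873
Normalizing constant Z = 0.034672 + 0.01885 + 0.0060984 + 0.0001824 + 0.0077873 = 0.06759.
P(Neyan infection | evidence) = 0.0077873 / 0.06759 ≈ 0.115.

0.115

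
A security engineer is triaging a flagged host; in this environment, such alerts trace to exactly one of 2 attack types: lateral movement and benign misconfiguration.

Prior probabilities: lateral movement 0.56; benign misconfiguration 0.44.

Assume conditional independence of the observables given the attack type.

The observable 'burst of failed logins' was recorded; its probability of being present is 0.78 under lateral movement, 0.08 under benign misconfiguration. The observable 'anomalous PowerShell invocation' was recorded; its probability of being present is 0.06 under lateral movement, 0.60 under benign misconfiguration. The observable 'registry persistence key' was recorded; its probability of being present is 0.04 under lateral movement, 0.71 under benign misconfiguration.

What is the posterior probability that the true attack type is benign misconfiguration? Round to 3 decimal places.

By Bayes' rule with conditional independence, the unnormalized weight for each hypothesis is prior × ∏ likelihoods:
  lateral movement: 0.56 × 0.78 × 0.06 × 0.04 = 0.0010483
  benign misconfiguration: 0.44 × 0.08 × 0.60 × 0.71 = 0.014995
The unnormalized weights sum to 0.016044.
P(benign misconfiguration | evidence) = 0.014995 / 0.016044 ≈ 0.935.

0.935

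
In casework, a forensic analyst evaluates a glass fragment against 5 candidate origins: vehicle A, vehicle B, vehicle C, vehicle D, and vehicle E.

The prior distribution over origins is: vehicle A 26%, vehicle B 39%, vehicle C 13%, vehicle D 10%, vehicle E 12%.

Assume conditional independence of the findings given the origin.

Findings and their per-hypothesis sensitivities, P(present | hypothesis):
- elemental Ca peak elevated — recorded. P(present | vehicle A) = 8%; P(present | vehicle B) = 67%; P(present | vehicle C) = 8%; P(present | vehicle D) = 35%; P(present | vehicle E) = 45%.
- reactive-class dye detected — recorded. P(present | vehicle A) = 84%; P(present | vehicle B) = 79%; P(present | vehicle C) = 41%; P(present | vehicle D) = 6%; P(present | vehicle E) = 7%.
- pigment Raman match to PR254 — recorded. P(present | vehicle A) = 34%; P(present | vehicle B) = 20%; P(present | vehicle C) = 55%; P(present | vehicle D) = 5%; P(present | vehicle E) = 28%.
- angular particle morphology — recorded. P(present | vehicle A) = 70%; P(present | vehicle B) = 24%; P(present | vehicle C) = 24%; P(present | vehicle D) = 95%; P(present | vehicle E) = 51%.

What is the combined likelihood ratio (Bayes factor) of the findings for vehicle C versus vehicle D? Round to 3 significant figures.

The Bayes factor is the ratio of the joint likelihoods of the evidence pattern under the two hypotheses.
  vehicle C: 0.08 × 0.41 × 0.55 × 0.24 = 0.0043296
  vehicle D: 0.35 × 0.06 × 0.05 × 0.95 = 0.0009975
Bayes factor = 0.0043296 / 0.0009975 ≈ 4.34

4.34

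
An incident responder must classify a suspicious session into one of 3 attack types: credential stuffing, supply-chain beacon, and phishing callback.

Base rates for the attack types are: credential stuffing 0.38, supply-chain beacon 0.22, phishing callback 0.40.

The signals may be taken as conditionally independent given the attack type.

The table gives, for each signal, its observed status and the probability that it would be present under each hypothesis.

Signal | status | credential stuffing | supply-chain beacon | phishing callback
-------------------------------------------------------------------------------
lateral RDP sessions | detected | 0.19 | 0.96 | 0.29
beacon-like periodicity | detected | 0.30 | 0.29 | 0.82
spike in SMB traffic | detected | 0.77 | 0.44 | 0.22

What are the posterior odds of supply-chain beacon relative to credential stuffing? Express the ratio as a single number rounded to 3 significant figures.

1.62

Unnormalized posterior weight (prior times the signal likelihoods) for each of the two hypotheses:
  supply-chain beacon: 0.22 × 0.96 × 0.29 × 0.44 = 0.026949
  credential stuffing: 0.38 × 0.19 × 0.30 × 0.77 = 0.016678
Odds(supply-chain beacon : credential stuffing) = 0.026949 / 0.016678 ≈ 1.62.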